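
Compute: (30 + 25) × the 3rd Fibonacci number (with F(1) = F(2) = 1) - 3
Convert the 3rd Fibonacci number (with F(1) = F(2) = 1) (Fibonacci index) → 1, 1, 2 → 2 (decimal)
Expression in decimal: (30 + 25) × 2 - 3
Parentheses first: 30 + 25 = 55
Multiply: 55 × 2 = 110
Subtract: 110 - 3 = 107
107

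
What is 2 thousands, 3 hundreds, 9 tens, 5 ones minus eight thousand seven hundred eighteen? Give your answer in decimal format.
Convert 2 thousands, 3 hundreds, 9 tens, 5 ones (place-value notation) → 2×1000 + 3×100 + 9×10 + 5 = 2395 (decimal)
Convert eight thousand seven hundred eighteen (English words) → 8×1000 + 7×100 + 18 = 8718 (decimal)
Compute 2395 - 8718 = -6323
-6323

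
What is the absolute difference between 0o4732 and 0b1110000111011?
Convert 0o4732 (octal) → 4×512 + 7×64 + 3×8 + 2 = 2522 (decimal)
Convert 0b1110000111011 (binary) → 4096 + 2048 + 1024 + 32 + 16 + 8 + 2 + 1 = 7227 (decimal)
Compute |2522 - 7227| = 4705
4705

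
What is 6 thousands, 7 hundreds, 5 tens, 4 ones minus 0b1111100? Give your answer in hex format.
Convert 6 thousands, 7 hundreds, 5 tens, 4 ones (place-value notation) → 6×1000 + 7×100 + 5×10 + 4 = 6754 (decimal)
Convert 0b1111100 (binary) → 64 + 32 + 16 + 8 + 4 = 124 (decimal)
Compute 6754 - 124 = 6630
Convert 6630 (decimal) → 6630 = 1×4096 + 9×256 + 14×16 + 6 → 0x19E6 (hexadecimal)
0x19E6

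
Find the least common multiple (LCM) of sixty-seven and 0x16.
Convert sixty-seven (English words) → 67 (decimal)
Convert 0x16 (hexadecimal) → 1×16 + 6 = 22 (decimal)
Compute lcm(67, 22) = 1474
1474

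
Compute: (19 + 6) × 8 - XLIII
Convert XLIII (Roman numeral) → 40 + 1 + 1 + 1 = 43 (decimal)
Expression in decimal: (19 + 6) × 8 - 43
Parentheses first: 19 + 6 = 25
Multiply: 25 × 8 = 200
Subtract: 200 - 43 = 157
157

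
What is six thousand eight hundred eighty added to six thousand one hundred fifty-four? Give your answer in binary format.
Convert six thousand eight hundred eighty (English words) → 6×1000 + 8×100 + 80 = 6880 (decimal)
Convert six thousand one hundred fifty-four (English words) → 6×1000 + 1×100 + 54 = 6154 (decimal)
Compute 6880 + 6154 = 13034
Convert 13034 (decimal) → 13034 = 8192 + 4096 + 512 + 128 + 64 + 32 + 8 + 2 → 0b11001011101010 (binary)
0b11001011101010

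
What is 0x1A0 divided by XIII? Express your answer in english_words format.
Convert 0x1A0 (hexadecimal) → 1×256 + 10×16 = 416 (decimal)
Convert XIII (Roman numeral) → 10 + 1 + 1 + 1 = 13 (decimal)
Compute 416 ÷ 13 = 32
Convert 32 (decimal) → thirty-two (English words)
thirty-two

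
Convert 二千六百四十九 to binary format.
Convert 二千六百四十九 (Chinese numeral) → 2×1000 + 6×100 + 4×10 + 9 = 2649 (decimal)
Convert 2649 (decimal) → 2649 = 2048 + 512 + 64 + 16 + 8 + 1 → 0b101001011001 (binary)
0b101001011001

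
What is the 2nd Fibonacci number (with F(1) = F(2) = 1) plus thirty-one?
The 2nd Fibonacci number (with F(1) = F(2) = 1) = 1
Convert thirty-one (English words) → 31 (decimal)
Compute 1 + 31 = 32
32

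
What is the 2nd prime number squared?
The 2nd prime number = 3
Compute 3² = 3 × 3 = 9
9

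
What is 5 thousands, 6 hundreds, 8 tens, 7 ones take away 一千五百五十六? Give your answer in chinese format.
Convert 5 thousands, 6 hundreds, 8 tens, 7 ones (place-value notation) → 5×1000 + 6×100 + 8×10 + 7 = 5687 (decimal)
Convert 一千五百五十六 (Chinese numeral) → 1×1000 + 5×100 + 5×10 + 6 = 1556 (decimal)
Compute 5687 - 1556 = 4131
Convert 4131 (decimal) → 4131 = 4×1000 + 1×100 + 3×10 + 1 → 四千一百三十一 (Chinese numeral)
四千一百三十一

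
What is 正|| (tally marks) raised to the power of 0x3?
Convert 正|| (tally marks) → 5 + 2 = 7 (decimal)
Convert 0x3 (hexadecimal) → 3 (decimal)
Compute 7 ^ 3 = 343
343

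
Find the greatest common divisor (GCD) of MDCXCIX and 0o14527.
Convert MDCXCIX (Roman numeral) → 1000 + 500 + 100 + 90 + 9 = 1699 (decimal)
Convert 0o14527 (octal) → 1×4096 + 4×512 + 5×64 + 2×8 + 7 = 6487 (decimal)
Compute gcd(1699, 6487) = 1
1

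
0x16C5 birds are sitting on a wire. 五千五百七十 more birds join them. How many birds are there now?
Convert 0x16C5 (hexadecimal) → 1×4096 + 6×256 + 12×16 + 5 = 5829 (decimal)
Convert 五千五百七十 (Chinese numeral) → 5×1000 + 5×100 + 7×10 = 5570 (decimal)
Compute 5829 + 5570 = 11399
11399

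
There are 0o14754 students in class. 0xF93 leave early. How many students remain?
Convert 0o14754 (octal) → 1×4096 + 4×512 + 7×64 + 5×8 + 4 = 6636 (decimal)
Convert 0xF93 (hexadecimal) → 15×256 + 9×16 + 3 = 3987 (decimal)
Compute 6636 - 3987 = 2649
2649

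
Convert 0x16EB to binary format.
Convert 0x16EB (hexadecimal) → 1×4096 + 6×256 + 14×16 + 11 = 5867 (decimal)
Convert 5867 (decimal) → 5867 = 4096 + 1024 + 512 + 128 + 64 + 32 + 8 + 2 + 1 → 0b1011011101011 (binary)
0b1011011101011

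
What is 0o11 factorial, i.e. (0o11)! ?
Convert 0o11 (octal) → 1×8 + 1 = 9 (decimal)
Compute 9! = 362880
362880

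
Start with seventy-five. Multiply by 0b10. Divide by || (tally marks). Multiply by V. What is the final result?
Convert seventy-five (English words) → 75 (decimal)
Start: 75
Convert 0b10 (binary) → 2 (decimal)
75 × 2 = 150
Convert || (tally marks) → 2 (decimal)
150 ÷ 2 = 75
Convert V (Roman numeral) → 5 (decimal)
75 × 5 = 375
375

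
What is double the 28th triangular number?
The 28th triangular number = 28×29/2 = 406
Compute 406 × 2 = 812
812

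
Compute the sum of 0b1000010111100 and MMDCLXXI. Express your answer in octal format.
Convert 0b1000010111100 (binary) → 4096 + 128 + 32 + 16 + 8 + 4 = 4284 (decimal)
Convert MMDCLXXI (Roman numeral) → 1000 + 1000 + 500 + 100 + 50 + 10 + 10 + 1 = 2671 (decimal)
Compute 4284 + 2671 = 6955
Convert 6955 (decimal) → 6955 = 1×4096 + 5×512 + 4×64 + 5×8 + 3 → 0o15453 (octal)
0o15453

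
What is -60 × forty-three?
Convert forty-three (English words) → 43 (decimal)
Compute -60 × 43 = -2580
-2580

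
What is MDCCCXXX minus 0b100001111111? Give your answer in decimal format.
Convert MDCCCXXX (Roman numeral) → 1000 + 500 + 100 + 100 + 100 + 10 + 10 + 10 = 1830 (decimal)
Convert 0b100001111111 (binary) → 2048 + 64 + 32 + 16 + 8 + 4 + 2 + 1 = 2175 (decimal)
Compute 1830 - 2175 = -345
-345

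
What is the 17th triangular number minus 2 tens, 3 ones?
The 17th triangular number = 17×18/2 = 153
Convert 2 tens, 3 ones (place-value notation) → 2×10 + 3 = 23 (decimal)
Compute 153 - 23 = 130
130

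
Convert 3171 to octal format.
Convert 3171 (decimal) → 3171 = 6×512 + 1×64 + 4×8 + 3 → 0o6143 (octal)
0o6143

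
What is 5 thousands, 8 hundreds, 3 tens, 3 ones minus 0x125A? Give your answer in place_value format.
Convert 5 thousands, 8 hundreds, 3 tens, 3 ones (place-value notation) → 5×1000 + 8×100 + 3×10 + 3 = 5833 (decimal)
Convert 0x125A (hexadecimal) → 1×4096 + 2×256 + 5×16 + 10 = 4698 (decimal)
Compute 5833 - 4698 = 1135
Convert 1135 (decimal) → 1135 = 1×1000 + 1×100 + 3×10 + 5 → 1 thousand, 1 hundred, 3 tens, 5 ones (place-value notation)
1 thousand, 1 hundred, 3 tens, 5 ones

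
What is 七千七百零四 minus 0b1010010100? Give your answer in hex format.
Convert 七千七百零四 (Chinese numeral) → 7×1000 + 7×100 + 4 = 7704 (decimal)
Convert 0b1010010100 (binary) → 512 + 128 + 16 + 4 = 660 (decimal)
Compute 7704 - 660 = 7044
Convert 7044 (decimal) → 7044 = 1×4096 + 11×256 + 8×16 + 4 → 0x1B84 (hexadecimal)
0x1B84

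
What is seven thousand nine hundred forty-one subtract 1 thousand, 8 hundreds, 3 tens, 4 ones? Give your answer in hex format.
Convert seven thousand nine hundred forty-one (English words) → 7×1000 + 9×100 + 41 = 7941 (decimal)
Convert 1 thousand, 8 hundreds, 3 tens, 4 ones (place-value notation) → 1×1000 + 8×100 + 3×10 + 4 = 1834 (decimal)
Compute 7941 - 1834 = 6107
Convert 6107 (decimal) → 6107 = 1×4096 + 7×256 + 13×16 + 11 → 0x17DB (hexadecimal)
0x17DB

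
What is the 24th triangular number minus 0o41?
The 24th triangular number = 24×25/2 = 300
Convert 0o41 (octal) → 4×8 + 1 = 33 (decimal)
Compute 300 - 33 = 267
267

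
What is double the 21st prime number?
The 21st prime number = 73
Compute 73 × 2 = 146
146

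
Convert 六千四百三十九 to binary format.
Convert 六千四百三十九 (Chinese numeral) → 6×1000 + 4×100 + 3×10 + 9 = 6439 (decimal)
Convert 6439 (decimal) → 6439 = 4096 + 2048 + 256 + 32 + 4 + 2 + 1 → 0b1100100100111 (binary)
0b1100100100111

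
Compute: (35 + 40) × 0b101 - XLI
Convert 0b101 (binary) → 4 + 1 = 5 (decimal)
Convert XLI (Roman numeral) → 40 + 1 = 41 (decimal)
Expression in decimal: (35 + 40) × 5 - 41
Parentheses first: 35 + 40 = 75
Multiply: 75 × 5 = 375
Subtract: 375 - 41 = 334
334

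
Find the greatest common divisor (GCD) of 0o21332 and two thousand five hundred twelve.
Convert 0o21332 (octal) → 2×4096 + 1×512 + 3×64 + 3×8 + 2 = 8922 (decimal)
Convert two thousand five hundred twelve (English words) → 2×1000 + 5×100 + 12 = 2512 (decimal)
Compute gcd(8922, 2512) = 2
2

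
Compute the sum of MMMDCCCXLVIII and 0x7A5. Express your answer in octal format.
Convert MMMDCCCXLVIII (Roman numeral) → 1000 + 1000 + 1000 + 500 + 100 + 100 + 100 + 40 + 5 + 1 + 1 + 1 = 3848 (decimal)
Convert 0x7A5 (hexadecimal) → 7×256 + 10×16 + 5 = 1957 (decimal)
Compute 3848 + 1957 = 5805
Convert 5805 (decimal) → 5805 = 1×4096 + 3×512 + 2×64 + 5×8 + 5 → 0o13255 (octal)
0o13255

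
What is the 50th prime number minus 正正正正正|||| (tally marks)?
The 50th prime number = 229
Convert 正正正正正|||| (tally marks) → 5 + 5 + 5 + 5 + 5 + 4 = 29 (decimal)
Compute 229 - 29 = 200
200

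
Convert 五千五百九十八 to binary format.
Convert 五千五百九十八 (Chinese numeral) → 5×1000 + 5×100 + 9×10 + 8 = 5598 (decimal)
Convert 5598 (decimal) → 5598 = 4096 + 1024 + 256 + 128 + 64 + 16 + 8 + 4 + 2 → 0b1010111011110 (binary)
0b1010111011110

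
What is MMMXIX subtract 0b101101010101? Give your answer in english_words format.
Convert MMMXIX (Roman numeral) → 1000 + 1000 + 1000 + 10 + 9 = 3019 (decimal)
Convert 0b101101010101 (binary) → 2048 + 512 + 256 + 64 + 16 + 4 + 1 = 2901 (decimal)
Compute 3019 - 2901 = 118
Convert 118 (decimal) → 118 = 1×100 + 18 → one hundred eighteen (English words)
one hundred eighteen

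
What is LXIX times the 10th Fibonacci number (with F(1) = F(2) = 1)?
Convert LXIX (Roman numeral) → 50 + 10 + 9 = 69 (decimal)
Convert the 10th Fibonacci number (with F(1) = F(2) = 1) (Fibonacci index) → 1, 1, 2, 3, 5, 8, 13, 21, 34, 55 → 55 (decimal)
Compute 69 × 55 = 3795
3795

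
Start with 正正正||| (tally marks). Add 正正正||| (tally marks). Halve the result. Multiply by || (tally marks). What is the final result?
Convert 正正正||| (tally marks) → 5 + 5 + 5 + 3 = 18 (decimal)
Start: 18
Convert 正正正||| (tally marks) → 5 + 5 + 5 + 3 = 18 (decimal)
18 + 18 = 36
36 ÷ 2 = 18
Convert || (tally marks) → 2 (decimal)
18 × 2 = 36
36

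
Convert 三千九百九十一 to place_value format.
Convert 三千九百九十一 (Chinese numeral) → 3×1000 + 9×100 + 9×10 + 1 = 3991 (decimal)
Convert 3991 (decimal) → 3991 = 3×1000 + 9×100 + 9×10 + 1 → 3 thousands, 9 hundreds, 9 tens, 1 one (place-value notation)
3 thousands, 9 hundreds, 9 tens, 1 one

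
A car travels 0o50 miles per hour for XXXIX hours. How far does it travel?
Convert 0o50 (octal) → 5×8 = 40 (decimal)
Convert XXXIX (Roman numeral) → 10 + 10 + 10 + 9 = 39 (decimal)
Compute 40 × 39 = 1560
1560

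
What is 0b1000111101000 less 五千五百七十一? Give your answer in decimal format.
Convert 0b1000111101000 (binary) → 4096 + 256 + 128 + 64 + 32 + 8 = 4584 (decimal)
Convert 五千五百七十一 (Chinese numeral) → 5×1000 + 5×100 + 7×10 + 1 = 5571 (decimal)
Compute 4584 - 5571 = -987
-987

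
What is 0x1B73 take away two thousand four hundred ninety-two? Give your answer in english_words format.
Convert 0x1B73 (hexadecimal) → 1×4096 + 11×256 + 7×16 + 3 = 7027 (decimal)
Convert two thousand four hundred ninety-two (English words) → 2×1000 + 4×100 + 92 = 2492 (decimal)
Compute 7027 - 2492 = 4535
Convert 4535 (decimal) → 4535 = 4×1000 + 5×100 + 35 → four thousand five hundred thirty-five (English words)
four thousand five hundred thirty-five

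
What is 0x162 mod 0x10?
Convert 0x162 (hexadecimal) → 1×256 + 6×16 + 2 = 354 (decimal)
Convert 0x10 (hexadecimal) → 1×16 = 16 (decimal)
Compute 354 mod 16 = 2
2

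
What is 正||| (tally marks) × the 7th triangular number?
Convert 正||| (tally marks) → 5 + 3 = 8 (decimal)
Convert the 7th triangular number (triangular index) → 7×8/2 = 28 (decimal)
Compute 8 × 28 = 224
224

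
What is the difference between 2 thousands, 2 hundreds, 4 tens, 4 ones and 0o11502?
Convert 2 thousands, 2 hundreds, 4 tens, 4 ones (place-value notation) → 2×1000 + 2×100 + 4×10 + 4 = 2244 (decimal)
Convert 0o11502 (octal) → 1×4096 + 1×512 + 5×64 + 2 = 4930 (decimal)
Difference: |2244 - 4930| = 2686
2686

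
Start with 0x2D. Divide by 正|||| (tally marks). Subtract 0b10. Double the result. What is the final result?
Convert 0x2D (hexadecimal) → 2×16 + 13 = 45 (decimal)
Start: 45
Convert 正|||| (tally marks) → 5 + 4 = 9 (decimal)
45 ÷ 9 = 5
Convert 0b10 (binary) → 2 (decimal)
5 - 2 = 3
3 × 2 = 6
6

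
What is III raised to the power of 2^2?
Convert III (Roman numeral) → 1 + 1 + 1 = 3 (decimal)
Convert 2^2 (power) → 4 (decimal)
Compute 3 ^ 4 = 81
81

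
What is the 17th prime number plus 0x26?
The 17th prime number = 59
Convert 0x26 (hexadecimal) → 2×16 + 6 = 38 (decimal)
Compute 59 + 38 = 97
97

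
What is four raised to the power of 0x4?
Convert four (English words) → 4 (decimal)
Convert 0x4 (hexadecimal) → 4 (decimal)
Compute 4 ^ 4 = 256
256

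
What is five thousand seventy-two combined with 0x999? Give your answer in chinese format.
Convert five thousand seventy-two (English words) → 5×1000 + 72 = 5072 (decimal)
Convert 0x999 (hexadecimal) → 9×256 + 9×16 + 9 = 2457 (decimal)
Compute 5072 + 2457 = 7529
Convert 7529 (decimal) → 7529 = 7×1000 + 5×100 + 2×10 + 9 → 七千五百二十九 (Chinese numeral)
七千五百二十九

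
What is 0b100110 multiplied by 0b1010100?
Convert 0b100110 (binary) → 32 + 4 + 2 = 38 (decimal)
Convert 0b1010100 (binary) → 64 + 16 + 4 = 84 (decimal)
Compute 38 × 84 = 3192
3192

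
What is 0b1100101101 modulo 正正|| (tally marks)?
Convert 0b1100101101 (binary) → 512 + 256 + 32 + 8 + 4 + 1 = 813 (decimal)
Convert 正正|| (tally marks) → 5 + 5 + 2 = 12 (decimal)
Compute 813 mod 12 = 9
9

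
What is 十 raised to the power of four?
Convert 十 (Chinese numeral) → 1×10 = 10 (decimal)
Convert four (English words) → 4 (decimal)
Compute 10 ^ 4 = 10000
10000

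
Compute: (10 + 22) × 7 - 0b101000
Convert 0b101000 (binary) → 32 + 8 = 40 (decimal)
Expression in decimal: (10 + 22) × 7 - 40
Parentheses first: 10 + 22 = 32
Multiply: 32 × 7 = 224
Subtract: 224 - 40 = 184
184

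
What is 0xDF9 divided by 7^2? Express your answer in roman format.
Convert 0xDF9 (hexadecimal) → 13×256 + 15×16 + 9 = 3577 (decimal)
Convert 7^2 (power) → 49 (decimal)
Compute 3577 ÷ 49 = 73
Convert 73 (decimal) → 73 = 50 + 10 + 10 + 1 + 1 + 1 → LXXIII (Roman numeral)
LXXIII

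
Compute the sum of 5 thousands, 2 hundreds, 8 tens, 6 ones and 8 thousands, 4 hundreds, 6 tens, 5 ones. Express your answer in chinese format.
Convert 5 thousands, 2 hundreds, 8 tens, 6 ones (place-value notation) → 5×1000 + 2×100 + 8×10 + 6 = 5286 (decimal)
Convert 8 thousands, 4 hundreds, 6 tens, 5 ones (place-value notation) → 8×1000 + 4×100 + 6×10 + 5 = 8465 (decimal)
Compute 5286 + 8465 = 13751
Convert 13751 (decimal) → 13751 = 1×10000 + 3×1000 + 7×100 + 5×10 + 1 → 一万三千七百五十一 (Chinese numeral)
一万三千七百五十一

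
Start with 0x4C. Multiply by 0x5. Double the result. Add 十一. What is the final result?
Convert 0x4C (hexadecimal) → 4×16 + 12 = 76 (decimal)
Start: 76
Convert 0x5 (hexadecimal) → 5 (decimal)
76 × 5 = 380
380 × 2 = 760
Convert 十一 (Chinese numeral) → 1×10 + 1 = 11 (decimal)
760 + 11 = 771
771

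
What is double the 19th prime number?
The 19th prime number = 67
Compute 67 × 2 = 134
134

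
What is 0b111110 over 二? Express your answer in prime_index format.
Convert 0b111110 (binary) → 32 + 16 + 8 + 4 + 2 = 62 (decimal)
Convert 二 (Chinese numeral) → 2 (decimal)
Compute 62 ÷ 2 = 31
Convert 31 (decimal) → the 11th prime (prime index)
the 11th prime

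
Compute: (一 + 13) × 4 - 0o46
Convert 一 (Chinese numeral) → 1 (decimal)
Convert 0o46 (octal) → 4×8 + 6 = 38 (decimal)
Expression in decimal: (1 + 13) × 4 - 38
Parentheses first: 1 + 13 = 14
Multiply: 14 × 4 = 56
Subtract: 56 - 38 = 18
18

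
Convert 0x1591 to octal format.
Convert 0x1591 (hexadecimal) → 1×4096 + 5×256 + 9×16 + 1 = 5521 (decimal)
Convert 5521 (decimal) → 5521 = 1×4096 + 2×512 + 6×64 + 2×8 + 1 → 0o12621 (octal)
0o12621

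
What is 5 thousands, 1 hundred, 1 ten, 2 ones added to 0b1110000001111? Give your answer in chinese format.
Convert 5 thousands, 1 hundred, 1 ten, 2 ones (place-value notation) → 5×1000 + 1×100 + 1×10 + 2 = 5112 (decimal)
Convert 0b1110000001111 (binary) → 4096 + 2048 + 1024 + 8 + 4 + 2 + 1 = 7183 (decimal)
Compute 5112 + 7183 = 12295
Convert 12295 (decimal) → 12295 = 1×10000 + 2×1000 + 2×100 + 9×10 + 5 → 一万二千二百九十五 (Chinese numeral)
一万二千二百九十五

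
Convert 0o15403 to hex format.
Convert 0o15403 (octal) → 1×4096 + 5×512 + 4×64 + 3 = 6915 (decimal)
Convert 6915 (decimal) → 6915 = 1×4096 + 11×256 + 3 → 0x1B03 (hexadecimal)
0x1B03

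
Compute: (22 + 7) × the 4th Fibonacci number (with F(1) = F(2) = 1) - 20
Convert the 4th Fibonacci number (with F(1) = F(2) = 1) (Fibonacci index) → 1, 1, 2, 3 → 3 (decimal)
Expression in decimal: (22 + 7) × 3 - 20
Parentheses first: 22 + 7 = 29
Multiply: 29 × 3 = 87
Subtract: 87 - 20 = 67
67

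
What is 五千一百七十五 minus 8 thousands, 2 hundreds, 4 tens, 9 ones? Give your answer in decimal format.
Convert 五千一百七十五 (Chinese numeral) → 5×1000 + 1×100 + 7×10 + 5 = 5175 (decimal)
Convert 8 thousands, 2 hundreds, 4 tens, 9 ones (place-value notation) → 8×1000 + 2×100 + 4×10 + 9 = 8249 (decimal)
Compute 5175 - 8249 = -3074
-3074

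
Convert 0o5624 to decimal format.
Convert 0o5624 (octal) → 5×512 + 6×64 + 2×8 + 4 = 2964 (decimal)
2964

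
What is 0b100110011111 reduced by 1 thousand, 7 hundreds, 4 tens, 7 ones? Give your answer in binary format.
Convert 0b100110011111 (binary) → 2048 + 256 + 128 + 16 + 8 + 4 + 2 + 1 = 2463 (decimal)
Convert 1 thousand, 7 hundreds, 4 tens, 7 ones (place-value notation) → 1×1000 + 7×100 + 4×10 + 7 = 1747 (decimal)
Compute 2463 - 1747 = 716
Convert 716 (decimal) → 716 = 512 + 128 + 64 + 8 + 4 → 0b1011001100 (binary)
0b1011001100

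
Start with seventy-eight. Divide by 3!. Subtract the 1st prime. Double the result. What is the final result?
Convert seventy-eight (English words) → 78 (decimal)
Start: 78
Convert 3! (factorial) → 6 (decimal)
78 ÷ 6 = 13
Convert the 1st prime (prime index) → 2 (decimal)
13 - 2 = 11
11 × 2 = 22
22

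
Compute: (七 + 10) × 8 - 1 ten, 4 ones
Convert 七 (Chinese numeral) → 7 (decimal)
Convert 1 ten, 4 ones (place-value notation) → 1×10 + 4 = 14 (decimal)
Expression in decimal: (7 + 10) × 8 - 14
Parentheses first: 7 + 10 = 17
Multiply: 17 × 8 = 136
Subtract: 136 - 14 = 122
122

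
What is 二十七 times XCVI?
Convert 二十七 (Chinese numeral) → 2×10 + 7 = 27 (decimal)
Convert XCVI (Roman numeral) → 90 + 5 + 1 = 96 (decimal)
Compute 27 × 96 = 2592
2592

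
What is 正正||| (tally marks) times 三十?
Convert 正正||| (tally marks) → 5 + 5 + 3 = 13 (decimal)
Convert 三十 (Chinese numeral) → 3×10 = 30 (decimal)
Compute 13 × 30 = 390
390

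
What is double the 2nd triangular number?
The 2nd triangular number = 2×3/2 = 3
Compute 3 × 2 = 6
6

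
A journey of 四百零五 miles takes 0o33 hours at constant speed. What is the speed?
Convert 四百零五 (Chinese numeral) → 4×100 + 5 = 405 (decimal)
Convert 0o33 (octal) → 3×8 + 3 = 27 (decimal)
Compute 405 ÷ 27 = 15
15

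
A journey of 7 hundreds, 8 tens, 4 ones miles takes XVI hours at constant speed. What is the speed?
Convert 7 hundreds, 8 tens, 4 ones (place-value notation) → 7×100 + 8×10 + 4 = 784 (decimal)
Convert XVI (Roman numeral) → 10 + 5 + 1 = 16 (decimal)
Compute 784 ÷ 16 = 49
49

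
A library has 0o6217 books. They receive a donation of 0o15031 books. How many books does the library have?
Convert 0o6217 (octal) → 6×512 + 2×64 + 1×8 + 7 = 3215 (decimal)
Convert 0o15031 (octal) → 1×4096 + 5×512 + 3×8 + 1 = 6681 (decimal)
Compute 3215 + 6681 = 9896
9896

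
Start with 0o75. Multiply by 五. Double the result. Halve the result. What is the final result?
Convert 0o75 (octal) → 7×8 + 5 = 61 (decimal)
Start: 61
Convert 五 (Chinese numeral) → 5 (decimal)
61 × 5 = 305
305 × 2 = 610
610 ÷ 2 = 305
305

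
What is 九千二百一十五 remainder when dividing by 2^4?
Convert 九千二百一十五 (Chinese numeral) → 9×1000 + 2×100 + 1×10 + 5 = 9215 (decimal)
Convert 2^4 (power) → 16 (decimal)
Compute 9215 mod 16 = 15
15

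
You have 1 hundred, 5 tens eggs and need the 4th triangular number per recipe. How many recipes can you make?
Convert 1 hundred, 5 tens (place-value notation) → 1×100 + 5×10 = 150 (decimal)
Convert the 4th triangular number (triangular index) → 4×5/2 = 10 (decimal)
Compute 150 ÷ 10 = 15
15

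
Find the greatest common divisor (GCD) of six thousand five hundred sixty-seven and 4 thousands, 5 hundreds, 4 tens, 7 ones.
Convert six thousand five hundred sixty-seven (English words) → 6×1000 + 5×100 + 67 = 6567 (decimal)
Convert 4 thousands, 5 hundreds, 4 tens, 7 ones (place-value notation) → 4×1000 + 5×100 + 4×10 + 7 = 4547 (decimal)
Compute gcd(6567, 4547) = 1
1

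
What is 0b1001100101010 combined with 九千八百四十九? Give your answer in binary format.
Convert 0b1001100101010 (binary) → 4096 + 512 + 256 + 32 + 8 + 2 = 4906 (decimal)
Convert 九千八百四十九 (Chinese numeral) → 9×1000 + 8×100 + 4×10 + 9 = 9849 (decimal)
Compute 4906 + 9849 = 14755
Convert 14755 (decimal) → 14755 = 8192 + 4096 + 2048 + 256 + 128 + 32 + 2 + 1 → 0b11100110100011 (binary)
0b11100110100011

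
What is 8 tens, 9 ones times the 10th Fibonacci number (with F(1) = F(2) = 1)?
Convert 8 tens, 9 ones (place-value notation) → 8×10 + 9 = 89 (decimal)
Convert the 10th Fibonacci number (with F(1) = F(2) = 1) (Fibonacci index) → 1, 1, 2, 3, 5, 8, 13, 21, 34, 55 → 55 (decimal)
Compute 89 × 55 = 4895
4895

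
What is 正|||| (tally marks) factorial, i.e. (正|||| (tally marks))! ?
Convert 正|||| (tally marks) → 5 + 4 = 9 (decimal)
Compute 9! = 362880
362880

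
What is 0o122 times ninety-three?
Convert 0o122 (octal) → 1×64 + 2×8 + 2 = 82 (decimal)
Convert ninety-three (English words) → 93 (decimal)
Compute 82 × 93 = 7626
7626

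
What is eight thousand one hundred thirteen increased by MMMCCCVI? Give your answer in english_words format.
Convert eight thousand one hundred thirteen (English words) → 8×1000 + 1×100 + 13 = 8113 (decimal)
Convert MMMCCCVI (Roman numeral) → 1000 + 1000 + 1000 + 100 + 100 + 100 + 5 + 1 = 3306 (decimal)
Compute 8113 + 3306 = 11419
Convert 11419 (decimal) → 11419 = 11×1000 + 4×100 + 19 → eleven thousand four hundred nineteen (English words)
eleven thousand four hundred nineteen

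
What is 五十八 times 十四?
Convert 五十八 (Chinese numeral) → 5×10 + 8 = 58 (decimal)
Convert 十四 (Chinese numeral) → 1×10 + 4 = 14 (decimal)
Compute 58 × 14 = 812
812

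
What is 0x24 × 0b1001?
Convert 0x24 (hexadecimal) → 2×16 + 4 = 36 (decimal)
Convert 0b1001 (binary) → 8 + 1 = 9 (decimal)
Compute 36 × 9 = 324
324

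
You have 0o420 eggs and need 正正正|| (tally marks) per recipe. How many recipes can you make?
Convert 0o420 (octal) → 4×64 + 2×8 = 272 (decimal)
Convert 正正正|| (tally marks) → 5 + 5 + 5 + 2 = 17 (decimal)
Compute 272 ÷ 17 = 16
16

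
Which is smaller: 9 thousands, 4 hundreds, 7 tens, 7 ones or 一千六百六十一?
Convert 9 thousands, 4 hundreds, 7 tens, 7 ones (place-value notation) → 9×1000 + 4×100 + 7×10 + 7 = 9477 (decimal)
Convert 一千六百六十一 (Chinese numeral) → 1×1000 + 6×100 + 6×10 + 1 = 1661 (decimal)
Compare 9477 vs 1661: smaller = 1661
1661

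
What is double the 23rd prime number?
The 23rd prime number = 83
Compute 83 × 2 = 166
166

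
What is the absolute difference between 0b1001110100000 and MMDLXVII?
Convert 0b1001110100000 (binary) → 4096 + 512 + 256 + 128 + 32 = 5024 (decimal)
Convert MMDLXVII (Roman numeral) → 1000 + 1000 + 500 + 50 + 10 + 5 + 1 + 1 = 2567 (decimal)
Compute |5024 - 2567| = 2457
2457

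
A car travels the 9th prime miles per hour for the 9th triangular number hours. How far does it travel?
Convert the 9th prime (prime index) → 23 (decimal)
Convert the 9th triangular number (triangular index) → 9×10/2 = 45 (decimal)
Compute 23 × 45 = 1035
1035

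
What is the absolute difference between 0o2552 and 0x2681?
Convert 0o2552 (octal) → 2×512 + 5×64 + 5×8 + 2 = 1386 (decimal)
Convert 0x2681 (hexadecimal) → 2×4096 + 6×256 + 8×16 + 1 = 9857 (decimal)
Compute |1386 - 9857| = 8471
8471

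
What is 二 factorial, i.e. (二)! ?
Convert 二 (Chinese numeral) → 2 (decimal)
Compute 2! = 2
2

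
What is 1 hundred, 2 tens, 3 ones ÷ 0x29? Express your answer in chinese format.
Convert 1 hundred, 2 tens, 3 ones (place-value notation) → 1×100 + 2×10 + 3 = 123 (decimal)
Convert 0x29 (hexadecimal) → 2×16 + 9 = 41 (decimal)
Compute 123 ÷ 41 = 3
Convert 3 (decimal) → 三 (Chinese numeral)
三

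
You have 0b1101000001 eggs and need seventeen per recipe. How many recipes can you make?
Convert 0b1101000001 (binary) → 512 + 256 + 64 + 1 = 833 (decimal)
Convert seventeen (English words) → 17 (decimal)
Compute 833 ÷ 17 = 49
49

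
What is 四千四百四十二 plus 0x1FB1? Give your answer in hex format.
Convert 四千四百四十二 (Chinese numeral) → 4×1000 + 4×100 + 4×10 + 2 = 4442 (decimal)
Convert 0x1FB1 (hexadecimal) → 1×4096 + 15×256 + 11×16 + 1 = 8113 (decimal)
Compute 4442 + 8113 = 12555
Convert 12555 (decimal) → 12555 = 3×4096 + 1×256 + 11 → 0x310B (hexadecimal)
0x310B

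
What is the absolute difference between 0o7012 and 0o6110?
Convert 0o7012 (octal) → 7×512 + 1×8 + 2 = 3594 (decimal)
Convert 0o6110 (octal) → 6×512 + 1×64 + 1×8 = 3144 (decimal)
Compute |3594 - 3144| = 450
450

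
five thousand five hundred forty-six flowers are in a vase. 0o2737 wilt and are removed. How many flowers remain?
Convert five thousand five hundred forty-six (English words) → 5×1000 + 5×100 + 46 = 5546 (decimal)
Convert 0o2737 (octal) → 2×512 + 7×64 + 3×8 + 7 = 1503 (decimal)
Compute 5546 - 1503 = 4043
4043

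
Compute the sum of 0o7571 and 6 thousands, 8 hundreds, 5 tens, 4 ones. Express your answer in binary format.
Convert 0o7571 (octal) → 7×512 + 5×64 + 7×8 + 1 = 3961 (decimal)
Convert 6 thousands, 8 hundreds, 5 tens, 4 ones (place-value notation) → 6×1000 + 8×100 + 5×10 + 4 = 6854 (decimal)
Compute 3961 + 6854 = 10815
Convert 10815 (decimal) → 10815 = 8192 + 2048 + 512 + 32 + 16 + 8 + 4 + 2 + 1 → 0b10101000111111 (binary)
0b10101000111111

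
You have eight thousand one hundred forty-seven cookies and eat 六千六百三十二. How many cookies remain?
Convert eight thousand one hundred forty-seven (English words) → 8×1000 + 1×100 + 47 = 8147 (decimal)
Convert 六千六百三十二 (Chinese numeral) → 6×1000 + 6×100 + 3×10 + 2 = 6632 (decimal)
Compute 8147 - 6632 = 1515
1515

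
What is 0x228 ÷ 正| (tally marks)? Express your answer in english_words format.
Convert 0x228 (hexadecimal) → 2×256 + 2×16 + 8 = 552 (decimal)
Convert 正| (tally marks) → 5 + 1 = 6 (decimal)
Compute 552 ÷ 6 = 92
Convert 92 (decimal) → ninety-two (English words)
ninety-two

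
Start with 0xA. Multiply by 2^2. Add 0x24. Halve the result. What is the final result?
Convert 0xA (hexadecimal) → 10 (decimal)
Start: 10
Convert 2^2 (power) → 4 (decimal)
10 × 4 = 40
Convert 0x24 (hexadecimal) → 2×16 + 4 = 36 (decimal)
40 + 36 = 76
76 ÷ 2 = 38
38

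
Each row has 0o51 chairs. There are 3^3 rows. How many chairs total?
Convert 0o51 (octal) → 5×8 + 1 = 41 (decimal)
Convert 3^3 (power) → 27 (decimal)
Compute 41 × 27 = 1107
1107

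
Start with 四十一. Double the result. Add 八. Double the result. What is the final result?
Convert 四十一 (Chinese numeral) → 4×10 + 1 = 41 (decimal)
Start: 41
41 × 2 = 82
Convert 八 (Chinese numeral) → 8 (decimal)
82 + 8 = 90
90 × 2 = 180
180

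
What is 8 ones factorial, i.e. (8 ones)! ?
Convert 8 ones (place-value notation) → 8 (decimal)
Compute 8! = 40320
40320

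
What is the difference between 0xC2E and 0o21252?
Convert 0xC2E (hexadecimal) → 12×256 + 2×16 + 14 = 3118 (decimal)
Convert 0o21252 (octal) → 2×4096 + 1×512 + 2×64 + 5×8 + 2 = 8874 (decimal)
Difference: |3118 - 8874| = 5756
5756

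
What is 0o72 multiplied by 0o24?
Convert 0o72 (octal) → 7×8 + 2 = 58 (decimal)
Convert 0o24 (octal) → 2×8 + 4 = 20 (decimal)
Compute 58 × 20 = 1160
1160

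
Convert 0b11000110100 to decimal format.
Convert 0b11000110100 (binary) → 1024 + 512 + 32 + 16 + 4 = 1588 (decimal)
1588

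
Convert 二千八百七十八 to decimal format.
Convert 二千八百七十八 (Chinese numeral) → 2×1000 + 8×100 + 7×10 + 8 = 2878 (decimal)
2878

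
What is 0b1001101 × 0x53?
Convert 0b1001101 (binary) → 64 + 8 + 4 + 1 = 77 (decimal)
Convert 0x53 (hexadecimal) → 5×16 + 3 = 83 (decimal)
Compute 77 × 83 = 6391
6391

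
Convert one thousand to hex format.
Convert one thousand (English words) → 1×1000 = 1000 (decimal)
Convert 1000 (decimal) → 1000 = 3×256 + 14×16 + 8 → 0x3E8 (hexadecimal)
0x3E8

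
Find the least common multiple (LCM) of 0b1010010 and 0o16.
Convert 0b1010010 (binary) → 64 + 16 + 2 = 82 (decimal)
Convert 0o16 (octal) → 1×8 + 6 = 14 (decimal)
Compute lcm(82, 14) = 574
574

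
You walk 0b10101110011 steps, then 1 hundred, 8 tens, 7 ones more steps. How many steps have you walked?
Convert 0b10101110011 (binary) → 1024 + 256 + 64 + 32 + 16 + 2 + 1 = 1395 (decimal)
Convert 1 hundred, 8 tens, 7 ones (place-value notation) → 1×100 + 8×10 + 7 = 187 (decimal)
Compute 1395 + 187 = 1582
1582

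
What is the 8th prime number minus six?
The 8th prime number = 19
Convert six (English words) → 6 (decimal)
Compute 19 - 6 = 13
13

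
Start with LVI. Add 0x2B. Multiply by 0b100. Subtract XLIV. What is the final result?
Convert LVI (Roman numeral) → 50 + 5 + 1 = 56 (decimal)
Start: 56
Convert 0x2B (hexadecimal) → 2×16 + 11 = 43 (decimal)
56 + 43 = 99
Convert 0b100 (binary) → 4 (decimal)
99 × 4 = 396
Convert XLIV (Roman numeral) → 40 + 4 = 44 (decimal)
396 - 44 = 352
352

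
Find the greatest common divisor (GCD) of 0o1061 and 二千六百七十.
Convert 0o1061 (octal) → 1×512 + 6×8 + 1 = 561 (decimal)
Convert 二千六百七十 (Chinese numeral) → 2×1000 + 6×100 + 7×10 = 2670 (decimal)
Compute gcd(561, 2670) = 3
3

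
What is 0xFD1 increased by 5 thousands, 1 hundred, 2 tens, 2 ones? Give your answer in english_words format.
Convert 0xFD1 (hexadecimal) → 15×256 + 13×16 + 1 = 4049 (decimal)
Convert 5 thousands, 1 hundred, 2 tens, 2 ones (place-value notation) → 5×1000 + 1×100 + 2×10 + 2 = 5122 (decimal)
Compute 4049 + 5122 = 9171
Convert 9171 (decimal) → 9171 = 9×1000 + 1×100 + 71 → nine thousand one hundred seventy-one (English words)
nine thousand one hundred seventy-one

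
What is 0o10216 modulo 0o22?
Convert 0o10216 (octal) → 1×4096 + 2×64 + 1×8 + 6 = 4238 (decimal)
Convert 0o22 (octal) → 2×8 + 2 = 18 (decimal)
Compute 4238 mod 18 = 8
8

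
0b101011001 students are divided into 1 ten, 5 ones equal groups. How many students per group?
Convert 0b101011001 (binary) → 256 + 64 + 16 + 8 + 1 = 345 (decimal)
Convert 1 ten, 5 ones (place-value notation) → 1×10 + 5 = 15 (decimal)
Compute 345 ÷ 15 = 23
23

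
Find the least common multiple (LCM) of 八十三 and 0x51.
Convert 八十三 (Chinese numeral) → 8×10 + 3 = 83 (decimal)
Convert 0x51 (hexadecimal) → 5×16 + 1 = 81 (decimal)
Compute lcm(83, 81) = 6723
6723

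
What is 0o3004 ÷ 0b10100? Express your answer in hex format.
Convert 0o3004 (octal) → 3×512 + 4 = 1540 (decimal)
Convert 0b10100 (binary) → 16 + 4 = 20 (decimal)
Compute 1540 ÷ 20 = 77
Convert 77 (decimal) → 77 = 4×16 + 13 → 0x4D (hexadecimal)
0x4D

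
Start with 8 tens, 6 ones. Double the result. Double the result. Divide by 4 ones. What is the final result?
Convert 8 tens, 6 ones (place-value notation) → 8×10 + 6 = 86 (decimal)
Start: 86
86 × 2 = 172
172 × 2 = 344
Convert 4 ones (place-value notation) → 4 (decimal)
344 ÷ 4 = 86
86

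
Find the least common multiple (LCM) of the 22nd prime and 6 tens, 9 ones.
Convert the 22nd prime (prime index) → 79 (decimal)
Convert 6 tens, 9 ones (place-value notation) → 6×10 + 9 = 69 (decimal)
Compute lcm(79, 69) = 5451
5451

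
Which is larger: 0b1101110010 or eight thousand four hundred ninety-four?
Convert 0b1101110010 (binary) → 512 + 256 + 64 + 32 + 16 + 2 = 882 (decimal)
Convert eight thousand four hundred ninety-four (English words) → 8×1000 + 4×100 + 94 = 8494 (decimal)
Compare 882 vs 8494: larger = 8494
8494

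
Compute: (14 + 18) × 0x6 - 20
Convert 0x6 (hexadecimal) → 6 (decimal)
Expression in decimal: (14 + 18) × 6 - 20
Parentheses first: 14 + 18 = 32
Multiply: 32 × 6 = 192
Subtract: 192 - 20 = 172
172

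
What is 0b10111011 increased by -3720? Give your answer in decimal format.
Convert 0b10111011 (binary) → 128 + 32 + 16 + 8 + 2 + 1 = 187 (decimal)
Compute 187 + -3720 = -3533
-3533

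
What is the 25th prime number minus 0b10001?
The 25th prime number = 97
Convert 0b10001 (binary) → 16 + 1 = 17 (decimal)
Compute 97 - 17 = 80
80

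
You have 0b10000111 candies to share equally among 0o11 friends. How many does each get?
Convert 0b10000111 (binary) → 128 + 4 + 2 + 1 = 135 (decimal)
Convert 0o11 (octal) → 1×8 + 1 = 9 (decimal)
Compute 135 ÷ 9 = 15
15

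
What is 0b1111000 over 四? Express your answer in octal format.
Convert 0b1111000 (binary) → 64 + 32 + 16 + 8 = 120 (decimal)
Convert 四 (Chinese numeral) → 4 (decimal)
Compute 120 ÷ 4 = 30
Convert 30 (decimal) → 30 = 3×8 + 6 → 0o36 (octal)
0o36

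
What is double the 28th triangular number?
The 28th triangular number = 28×29/2 = 406
Compute 406 × 2 = 812
812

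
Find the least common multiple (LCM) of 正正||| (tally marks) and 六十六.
Convert 正正||| (tally marks) → 5 + 5 + 3 = 13 (decimal)
Convert 六十六 (Chinese numeral) → 6×10 + 6 = 66 (decimal)
Compute lcm(13, 66) = 858
858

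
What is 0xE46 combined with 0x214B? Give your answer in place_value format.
Convert 0xE46 (hexadecimal) → 14×256 + 4×16 + 6 = 3654 (decimal)
Convert 0x214B (hexadecimal) → 2×4096 + 1×256 + 4×16 + 11 = 8523 (decimal)
Compute 3654 + 8523 = 12177
Convert 12177 (decimal) → 12177 = 12×1000 + 1×100 + 7×10 + 7 → 12 thousands, 1 hundred, 7 tens, 7 ones (place-value notation)
12 thousands, 1 hundred, 7 tens, 7 ones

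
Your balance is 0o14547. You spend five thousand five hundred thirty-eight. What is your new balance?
Convert 0o14547 (octal) → 1×4096 + 4×512 + 5×64 + 4×8 + 7 = 6503 (decimal)
Convert five thousand five hundred thirty-eight (English words) → 5×1000 + 5×100 + 38 = 5538 (decimal)
Compute 6503 - 5538 = 965
965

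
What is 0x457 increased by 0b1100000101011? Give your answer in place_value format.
Convert 0x457 (hexadecimal) → 4×256 + 5×16 + 7 = 1111 (decimal)
Convert 0b1100000101011 (binary) → 4096 + 2048 + 32 + 8 + 2 + 1 = 6187 (decimal)
Compute 1111 + 6187 = 7298
Convert 7298 (decimal) → 7298 = 7×1000 + 2×100 + 9×10 + 8 → 7 thousands, 2 hundreds, 9 tens, 8 ones (place-value notation)
7 thousands, 2 hundreds, 9 tens, 8 ones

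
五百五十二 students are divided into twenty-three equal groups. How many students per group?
Convert 五百五十二 (Chinese numeral) → 5×100 + 5×10 + 2 = 552 (decimal)
Convert twenty-three (English words) → 23 (decimal)
Compute 552 ÷ 23 = 24
24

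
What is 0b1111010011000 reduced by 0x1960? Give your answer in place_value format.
Convert 0b1111010011000 (binary) → 4096 + 2048 + 1024 + 512 + 128 + 16 + 8 = 7832 (decimal)
Convert 0x1960 (hexadecimal) → 1×4096 + 9×256 + 6×16 = 6496 (decimal)
Compute 7832 - 6496 = 1336
Convert 1336 (decimal) → 1336 = 1×1000 + 3×100 + 3×10 + 6 → 1 thousand, 3 hundreds, 3 tens, 6 ones (place-value notation)
1 thousand, 3 hundreds, 3 tens, 6 ones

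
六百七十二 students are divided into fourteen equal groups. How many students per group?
Convert 六百七十二 (Chinese numeral) → 6×100 + 7×10 + 2 = 672 (decimal)
Convert fourteen (English words) → 14 (decimal)
Compute 672 ÷ 14 = 48
48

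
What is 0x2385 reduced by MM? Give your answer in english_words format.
Convert 0x2385 (hexadecimal) → 2×4096 + 3×256 + 8×16 + 5 = 9093 (decimal)
Convert MM (Roman numeral) → 1000 + 1000 = 2000 (decimal)
Compute 9093 - 2000 = 7093
Convert 7093 (decimal) → 7093 = 7×1000 + 93 → seven thousand ninety-three (English words)
seven thousand ninety-three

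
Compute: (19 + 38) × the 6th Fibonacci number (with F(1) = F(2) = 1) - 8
Convert the 6th Fibonacci number (with F(1) = F(2) = 1) (Fibonacci index) → 1, 1, 2, 3, 5, 8 → 8 (decimal)
Expression in decimal: (19 + 38) × 8 - 8
Parentheses first: 19 + 38 = 57
Multiply: 57 × 8 = 456
Subtract: 456 - 8 = 448
448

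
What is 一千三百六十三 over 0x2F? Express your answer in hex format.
Convert 一千三百六十三 (Chinese numeral) → 1×1000 + 3×100 + 6×10 + 3 = 1363 (decimal)
Convert 0x2F (hexadecimal) → 2×16 + 15 = 47 (decimal)
Compute 1363 ÷ 47 = 29
Convert 29 (decimal) → 29 = 1×16 + 13 → 0x1D (hexadecimal)
0x1D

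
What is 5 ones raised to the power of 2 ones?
Convert 5 ones (place-value notation) → 5 (decimal)
Convert 2 ones (place-value notation) → 2 (decimal)
Compute 5 ^ 2 = 25
25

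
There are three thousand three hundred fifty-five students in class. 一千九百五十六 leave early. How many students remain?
Convert three thousand three hundred fifty-five (English words) → 3×1000 + 3×100 + 55 = 3355 (decimal)
Convert 一千九百五十六 (Chinese numeral) → 1×1000 + 9×100 + 5×10 + 6 = 1956 (decimal)
Compute 3355 - 1956 = 1399
1399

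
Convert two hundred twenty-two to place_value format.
Convert two hundred twenty-two (English words) → 2×100 + 22 = 222 (decimal)
Convert 222 (decimal) → 222 = 2×100 + 2×10 + 2 → 2 hundreds, 2 tens, 2 ones (place-value notation)
2 hundreds, 2 tens, 2 ones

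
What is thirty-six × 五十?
Convert thirty-six (English words) → 36 (decimal)
Convert 五十 (Chinese numeral) → 5×10 = 50 (decimal)
Compute 36 × 50 = 1800
1800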